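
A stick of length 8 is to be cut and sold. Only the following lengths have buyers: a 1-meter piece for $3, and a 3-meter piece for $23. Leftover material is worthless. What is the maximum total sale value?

Consider every possible first cut. r[k] is the best of p[i]+r[k−i] over all sellable i≤k.
r[1] = 3
r[2] = 6  (first piece 1, then r[1]=3)
r[3] = max(3+6, 23+0) = 23
r[4] = max(3+23, 23+3) = 26
r[5] = max(3+26, 23+6) = 29
r[6] = max(3+29, 23+23) = 46
r[7] = max(3+46, 23+26) = 49
r[8] = max(3+49, 23+29) = 52
One optimal cutting: 3 + 3 + 1 + 1 → $52.

52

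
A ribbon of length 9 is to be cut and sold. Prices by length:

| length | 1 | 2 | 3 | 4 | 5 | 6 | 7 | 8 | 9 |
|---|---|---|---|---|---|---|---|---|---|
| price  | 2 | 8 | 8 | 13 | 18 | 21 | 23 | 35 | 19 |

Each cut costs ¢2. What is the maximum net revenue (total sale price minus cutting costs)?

35

Let v[k] be the best obtainable value from length k. For each k, try every first piece i and keep the best of price[i] + v[k−i] minus the 2 cut fee when i<k.
v[1] = 2
v[2] = max(2+2-2, 8+0) = 8
v[3] = max(2+8-2, 8+2-2, 8+0) = 8
v[4] = max(2+8-2, 8+8-2, 8+2-2, 13+0) = 14
v[5] = max(2+14-2, 8+8-2, 8+8-2, 13+2-2, 18+0) = 18
v[6] = max(2+18-2, 8+14-2, 8+8-2, 13+8-2, 18+2-2, 21+0) = 21
v[7] = max(2+21-2, 8+18-2, 8+14-2, …, 21+2-2, 23+0) = 24
v[8] = max(2+24-2, 8+21-2, 8+18-2, …, 23+2-2, 35+0) = 35
v[9] = max(2+35-2, 8+24-2, 8+21-2, …, 35+2-2, 19+0) = 35
One optimal plan: pieces 8 + 1 (1 cut) → ¢37 − ¢2 = ¢35.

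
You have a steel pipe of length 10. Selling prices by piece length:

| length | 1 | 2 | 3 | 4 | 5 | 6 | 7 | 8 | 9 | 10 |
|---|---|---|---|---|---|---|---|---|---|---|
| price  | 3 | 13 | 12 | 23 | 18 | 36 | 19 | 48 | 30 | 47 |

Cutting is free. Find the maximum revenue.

65

Build best[k] bottom-up: best[k] = max over allowed piece i of (p[i] + best[k−i]).
best[1] = 3
best[2] = max(3+3, 13+0) = 13
best[3] = max(3+13, 13+3, 12+0) = 16
best[4] = max(3+16, 13+13, 12+3, 23+0) = 26
best[5] = max(3+26, 13+16, 12+13, 23+3, 18+0) = 29
best[6] = max(3+29, 13+26, 12+16, 23+13, 18+3, 36+0) = 39
best[7] = max(3+39, 13+29, 12+26, …, 36+3, 19+0) = 42
best[8] = max(3+42, 13+39, 12+29, …, 19+3, 48+0) = 52
best[9] = max(3+52, 13+42, 12+39, …, 48+3, 30+0) = 55
best[10] = max(3+55, 13+52, 12+42, …, 30+3, 47+0) = 65
One optimal cutting: 2 + 2 + 2 + 2 + 2 → $13 + $13 + $13 + $13 + $13 = $65.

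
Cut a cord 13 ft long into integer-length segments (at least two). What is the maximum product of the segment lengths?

Fill P[k] for k=2..13: at each k try every first piece i and multiply by the better of (k−i) uncut or P[k−i].
P[2] = 1*max(1,0) = 1*1 = 1
P[3] = 1*max(2,1) = 1*2 = 2
P[4] = 2*max(2,1) = 2*2 = 4
P[5] = 2*max(3,2) = 2*3 = 6
P[6] = 3*max(3,2) = 3*3 = 9
P[7] = 2*max(5,6) = 2*6 = 12
P[8] = 2*max(6,9) = 2*9 = 18
P[9] = 3*max(6,9) = 3*9 = 27
P[10] = 2*max(8,18) = 2*18 = 36
P[11] = 2*max(9,27) = 2*27 = 54
P[12] = 3*max(9,27) = 3*27 = 81
P[13] = 2*max(11,54) = 2*54 = 108
One optimal split: 3 + 3 + 3 + 2 + 2; product 3*3*3*2*2 = 108.

108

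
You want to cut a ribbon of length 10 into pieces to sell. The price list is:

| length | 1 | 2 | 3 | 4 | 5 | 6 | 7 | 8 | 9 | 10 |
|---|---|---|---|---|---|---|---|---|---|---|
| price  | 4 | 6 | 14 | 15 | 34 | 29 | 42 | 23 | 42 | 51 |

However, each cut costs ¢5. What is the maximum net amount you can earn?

Consider every possible first cut. r[k] is the best of p[i]+r[k−i] over all sellable i≤k, charging 5 whenever i<k.
r[1] = 4
r[2] = max(4+4-5, 6+0) = 6
r[3] = max(4+6-5, 6+4-5, 14+0) = 14
r[4] = max(4+14-5, 6+6-5, 14+4-5, 15+0) = 15
r[5] = max(4+15-5, 6+14-5, 14+6-5, 15+4-5, 34+0) = 34
r[6] = max(4+34-5, 6+15-5, 14+14-5, 15+6-5, 34+4-5, 29+0) = 33
r[7] = max(4+33-5, 6+34-5, 14+15-5, …, 29+4-5, 42+0) = 42
r[8] = max(4+42-5, 6+33-5, 14+34-5, …, 42+4-5, 23+0) = 43
r[9] = max(4+43-5, 6+42-5, 14+33-5, …, 23+4-5, 42+0) = 44
r[10] = max(4+44-5, 6+43-5, 14+42-5, …, 42+4-5, 51+0) = 63
One optimal plan: pieces 5 + 5 (1 cut) → ¢68 − ¢5 = ¢63.

63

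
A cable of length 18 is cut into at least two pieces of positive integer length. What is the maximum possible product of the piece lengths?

Fill g[k] for k=2..18: at each k try every first piece i and multiply by the better of (k−i) uncut or g[k−i].
Small cases: g[2]=1, g[3]=2, g[4]=4, g[5]=6, g[6]=9, g[7]=12, g[8]=18, g[9]=27, g[10]=36.
g[11] = max(1*36, 2*27, 3*18, …, 9*2, 10*1) = 54
g[12] = max(1*54, 2*36, 3*27, …, 10*2, 11*1) = 81
g[13] = max(1*81, 2*54, 3*36, …, 11*2, 12*1) = 108
g[14] = max(1*108, 2*81, 3*54, …, 12*2, 13*1) = 162
g[15] = max(1*162, 2*108, 3*81, …, 13*2, 14*1) = 243
g[16] = max(1*243, 2*162, 3*108, …, 14*2, 15*1) = 324
g[17] = max(1*324, 2*243, 3*162, …, 15*2, 16*1) = 486
g[18] = max(1*486, 2*324, 3*243, …, 16*2, 17*1) = 729
One optimal split: 3 + 3 + 3 + 3 + 3 + 3; product 3*3*3*3*3*3 = 729.

729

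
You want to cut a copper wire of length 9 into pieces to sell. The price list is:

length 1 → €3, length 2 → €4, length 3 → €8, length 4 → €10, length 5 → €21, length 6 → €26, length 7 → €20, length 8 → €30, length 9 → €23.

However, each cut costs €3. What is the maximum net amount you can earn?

31

Consider every possible first cut. v[k] is the best of p[i]+v[k−i] over all sellable i≤k, charging 3 whenever i<k.
v[1] = 3
v[2] = max(3+3-3, 4+0) = 4
v[3] = max(3+4-3, 4+3-3, 8+0) = 8
v[4] = max(3+8-3, 4+4-3, 8+3-3, 10+0) = 10
v[5] = max(3+10-3, 4+8-3, 8+4-3, 10+3-3, 21+0) = 21
v[6] = max(3+21-3, 4+10-3, 8+8-3, 10+4-3, 21+3-3, 26+0) = 26
v[7] = max(3+26-3, 4+21-3, 8+10-3, …, 26+3-3, 20+0) = 26
v[8] = max(3+26-3, 4+26-3, 8+21-3, …, 20+3-3, 30+0) = 30
v[9] = max(3+30-3, 4+26-3, 8+26-3, …, 30+3-3, 23+0) = 31
One optimal plan: pieces 6 + 3 (1 cut) → €34 − €3 = €31.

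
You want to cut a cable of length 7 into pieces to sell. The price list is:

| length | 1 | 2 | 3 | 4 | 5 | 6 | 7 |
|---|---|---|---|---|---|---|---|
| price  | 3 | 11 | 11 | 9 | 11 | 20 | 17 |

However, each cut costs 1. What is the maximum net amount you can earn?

Consider every possible first cut. r[k] is the best of p[i]+r[k−i] over all sellable i≤k, charging 1 whenever i<k.
r[1] = 3
r[2] = 11
r[3] = 13  (first piece 1, then r[2]=11)
r[4] = 21  (first piece 2, then r[2]=11)
r[5] = 23  (first piece 1, then r[4]=21)
r[6] = 31  (first piece 2, then r[4]=21)
r[7] = 33  (first piece 1, then r[6]=31)
One optimal plan: pieces 2 + 2 + 2 + 1 (3 cuts) → 36 − 3 = 33.

33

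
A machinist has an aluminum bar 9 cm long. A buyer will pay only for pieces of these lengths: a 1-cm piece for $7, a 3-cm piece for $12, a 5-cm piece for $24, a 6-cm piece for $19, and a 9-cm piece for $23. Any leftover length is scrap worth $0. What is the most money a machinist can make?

63

Build f[k] bottom-up: f[k] = max over allowed piece i of (p[i] + f[k−i]).
f[1] = 7
f[2] = 14  (first piece 1, then f[1]=7)
f[3] = max(7+14, 12+0) = 21
f[4] = max(7+21, 12+7) = 28
f[5] = max(7+28, 12+14, 24+0) = 35
f[6] = max(7+35, 12+21, 24+7, 19+0) = 42
f[7] = max(7+42, 12+28, 24+14, 19+7) = 49
f[8] = max(7+49, 12+35, 24+21, 19+14) = 56
f[9] = max(7+56, 12+42, 24+28, 19+21, 23+0) = 63
One optimal cutting: 1 + 1 + 1 + 1 + 1 + 1 + 1 + 1 + 1 → $63.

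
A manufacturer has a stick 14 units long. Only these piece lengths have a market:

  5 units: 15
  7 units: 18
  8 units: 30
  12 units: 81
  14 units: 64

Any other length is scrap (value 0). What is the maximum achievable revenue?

81

Build f[k] bottom-up: f[k] = max over allowed piece i of (p[i] + f[k−i]).
f[1] = 0
f[2] = 0
f[3] = 0
f[4] = 0
f[5] = 15
f[6] = 15
f[7] = 18
f[8] = 30
f[9] = 30
f[10] = 30
f[11] = 30
f[12] = 81
f[13] = 81
f[14] = 81
One optimal cutting: pieces 12 with 2 units of scrap → 81.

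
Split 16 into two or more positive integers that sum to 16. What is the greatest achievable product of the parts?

324

Let prod[k] be the best product for length k (with at least one cut). For each first piece i, the rest contributes max(k−i, prod[k−i]).
prod[2] = 1·max(1,0) = 1·1 = 1
prod[3] = max(1·2, 2·1) = 2
prod[4] = max(1·3, 2·2, 3·1) = 4
prod[5] = max(1·4, 2·3, 3·2, 4·1) = 6
prod[6] = max(1·6, 2·4, 3·3, 4·2, 5·1) = 9
prod[7] = max(1·9, 2·6, 3·4, 4·3, 5·2, 6·1) = 12
prod[8] = max(1·12, 2·9, 3·6, …, 6·2, 7·1) = 18
prod[9] = max(1·18, 2·12, 3·9, …, 7·2, 8·1) = 27
prod[10] = max(1·27, 2·18, 3·12, …, 8·2, 9·1) = 36
prod[11] = max(1·36, 2·27, 3·18, …, 9·2, 10·1) = 54
prod[12] = max(1·54, 2·36, 3·27, …, 10·2, 11·1) = 81
prod[13] = max(1·81, 2·54, 3·36, …, 11·2, 12·1) = 108
prod[14] = max(1·108, 2·81, 3·54, …, 12·2, 13·1) = 162
prod[15] = max(1·162, 2·108, 3·81, …, 13·2, 14·1) = 243
prod[16] = max(1·243, 2·162, 3·108, …, 14·2, 15·1) = 324
One optimal split: 3 + 3 + 3 + 3 + 2 + 2; product 3·3·3·3·2·2 = 324.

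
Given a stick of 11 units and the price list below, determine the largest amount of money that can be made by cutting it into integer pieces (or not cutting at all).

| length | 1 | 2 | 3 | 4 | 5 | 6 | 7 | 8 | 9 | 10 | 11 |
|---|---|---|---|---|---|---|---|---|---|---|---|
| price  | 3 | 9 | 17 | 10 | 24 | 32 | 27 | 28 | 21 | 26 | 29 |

Build r[k] bottom-up: r[k] = max over allowed piece i of (p[i] + r[k−i]).
r[1] = 3
r[2] = 9
r[3] = 17
r[4] = 20  (first piece 1, then r[3]=17)
r[5] = 26  (first piece 2, then r[3]=17)
r[6] = 34  (first piece 3, then r[3]=17)
r[7] = 37  (first piece 1, then r[6]=34)
r[8] = 43  (first piece 2, then r[6]=34)
r[9] = 51  (first piece 3, then r[6]=34)
r[10] = 54  (first piece 1, then r[9]=51)
r[11] = 60  (first piece 2, then r[9]=51)
One optimal cutting: 3 + 3 + 3 + 2 → $17 + $17 + $17 + $9 = $60.

60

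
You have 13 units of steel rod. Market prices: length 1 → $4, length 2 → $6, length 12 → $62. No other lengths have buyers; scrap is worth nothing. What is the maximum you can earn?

66

Build r[k] bottom-up: r[k] = max over allowed piece i of (p[i] + r[k−i]).
r[1] = 4
r[2] = max(4+4, 6+0) = 8
r[3] = max(4+8, 6+4) = 12
r[4] = max(4+12, 6+8) = 16
r[5] = max(4+16, 6+12) = 20
r[6] = max(4+20, 6+16) = 24
r[7] = max(4+24, 6+20) = 28
r[8] = max(4+28, 6+24) = 32
r[9] = max(4+32, 6+28) = 36
r[10] = max(4+36, 6+32) = 40
r[11] = max(4+40, 6+36) = 44
r[12] = max(4+44, 6+40, 62+0) = 62
r[13] = max(4+62, 6+44, 62+4) = 66
One optimal cutting: 12 + 1 → $66.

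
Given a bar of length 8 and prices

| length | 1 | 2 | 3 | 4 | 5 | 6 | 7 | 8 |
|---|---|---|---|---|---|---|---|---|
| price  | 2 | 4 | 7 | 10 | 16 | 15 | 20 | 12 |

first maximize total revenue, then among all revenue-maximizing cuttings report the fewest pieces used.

2

Let r[k] be the best obtainable value from length k. For each k, try every first piece i and keep the best of price[i] + r[k−i].
r[1] = 2
r[2] = max(2+2, 4+0) = 4
r[3] = max(2+4, 4+2, 7+0) = 7
r[4] = max(2+7, 4+4, 7+2, 10+0) = 10
r[5] = max(2+10, 4+7, 7+4, 10+2, 16+0) = 16
r[6] = max(2+16, 4+10, 7+7, 10+4, 16+2, 15+0) = 18
r[7] = max(2+18, 4+16, 7+10, …, 15+2, 20+0) = 20
r[8] = max(2+20, 4+18, 7+16, …, 20+2, 12+0) = 23
Maximum revenue is €23.
Now minimize piece count subject to staying optimal: for each k, pieces[k] = 1 + min over i with p[i]+r[k−i]=r[k] of pieces[k−i].
pieces[5] = 1
pieces[6] = 2
pieces[7] = 1
pieces[8] = 2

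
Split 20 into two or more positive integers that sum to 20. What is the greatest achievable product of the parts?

Let m[k] be the best product for length k (with at least one cut). For each first piece i, the rest contributes max(k−i, m[k−i]).
Small cases: m[2]=1, m[3]=2, m[4]=4, m[5]=6, m[6]=9, m[7]=12, m[8]=18, m[9]=27, m[10]=36, m[11]=54, m[12]=81.
m[13] = 2×max(11,54) = 2×54 = 108
m[14] = 2×max(12,81) = 2×81 = 162
m[15] = 3×max(12,81) = 3×81 = 243
m[16] = 2×max(14,162) = 2×162 = 324
m[17] = 2×max(15,243) = 2×243 = 486
m[18] = 3×max(15,243) = 3×243 = 729
m[19] = 2×max(17,486) = 2×486 = 972
m[20] = 2×max(18,729) = 2×729 = 1458
One optimal split: 3 + 3 + 3 + 3 + 3 + 3 + 2; product 3×3×3×3×3×3×2 = 1458.

1458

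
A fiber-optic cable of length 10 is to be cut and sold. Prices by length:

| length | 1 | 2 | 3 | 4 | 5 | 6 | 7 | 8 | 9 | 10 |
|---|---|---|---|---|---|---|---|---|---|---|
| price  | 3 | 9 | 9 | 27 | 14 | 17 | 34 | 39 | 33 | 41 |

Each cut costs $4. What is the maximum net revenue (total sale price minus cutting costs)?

Let net[k] be the best obtainable value from length k. For each k, try every first piece i and keep the best of price[i] + net[k−i] minus the 4 cut fee when i<k.
net[1] = 3
net[2] = 9
net[3] = 9
net[4] = 27
net[5] = 26  (first piece 1, then net[4]=27)
net[6] = 32  (first piece 2, then net[4]=27)
net[7] = 34
net[8] = 50  (first piece 4, then net[4]=27)
net[9] = 49  (first piece 1, then net[8]=50)
net[10] = 55  (first piece 2, then net[8]=50)
One optimal plan: pieces 4 + 4 + 2 (2 cuts) → $63 − $8 = $55.

55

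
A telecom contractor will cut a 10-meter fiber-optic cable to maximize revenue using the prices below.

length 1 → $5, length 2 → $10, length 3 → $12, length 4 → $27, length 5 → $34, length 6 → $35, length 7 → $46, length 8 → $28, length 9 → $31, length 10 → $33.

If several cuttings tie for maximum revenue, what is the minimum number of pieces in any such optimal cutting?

Consider every possible first cut. r[k] is the best of p[i]+r[k−i] over all sellable i≤k.
r[1] = 5
r[2] = max(5+5, 10+0) = 10
r[3] = max(5+10, 10+5, 12+0) = 15
r[4] = max(5+15, 10+10, 12+5, 27+0) = 27
r[5] = max(5+27, 10+15, 12+10, 27+5, 34+0) = 34
r[6] = max(5+34, 10+27, 12+15, 27+10, 34+5, 35+0) = 39
r[7] = max(5+39, 10+34, 12+27, …, 35+5, 46+0) = 46
r[8] = max(5+46, 10+39, 12+34, …, 46+5, 28+0) = 54
r[9] = max(5+54, 10+46, 12+39, …, 28+5, 31+0) = 61
r[10] = max(5+61, 10+54, 12+46, …, 31+5, 33+0) = 68
Maximum revenue is $68.
Now minimize piece count subject to staying optimal: for each k, pieces[k] = 1 + min over i with p[i]+r[k−i]=r[k] of pieces[k−i].
pieces[7] = 1
pieces[8] = 2
pieces[9] = 2
pieces[10] = 2

2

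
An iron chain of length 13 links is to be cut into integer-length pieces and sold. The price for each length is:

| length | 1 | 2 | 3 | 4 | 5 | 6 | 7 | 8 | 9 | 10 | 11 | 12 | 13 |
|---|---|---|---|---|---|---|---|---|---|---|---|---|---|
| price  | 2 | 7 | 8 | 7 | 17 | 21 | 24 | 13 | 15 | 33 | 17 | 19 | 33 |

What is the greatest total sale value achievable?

45

Consider every possible first cut. r[k] is the best of p[i]+r[k−i] over all sellable i≤k.
r[1] = 2
r[2] = max(2+2, 7+0) = 7
r[3] = max(2+7, 7+2, 8+0) = 9
r[4] = max(2+9, 7+7, 8+2, 7+0) = 14
r[5] = max(2+14, 7+9, 8+7, 7+2, 17+0) = 17
r[6] = max(2+17, 7+14, 8+9, 7+7, 17+2, 21+0) = 21
r[7] = max(2+21, 7+17, 8+14, …, 21+2, 24+0) = 24
r[8] = max(2+24, 7+21, 8+17, …, 24+2, 13+0) = 28
r[9] = max(2+28, 7+24, 8+21, …, 13+2, 15+0) = 31
r[10] = max(2+31, 7+28, 8+24, …, 15+2, 33+0) = 35
r[11] = max(2+35, 7+31, 8+28, …, 33+2, 17+0) = 38
r[12] = max(2+38, 7+35, 8+31, …, 17+2, 19+0) = 42
r[13] = max(2+42, 7+38, 8+35, …, 19+2, 33+0) = 45
One optimal cutting: 5 + 2 + 2 + 2 + 2 → $17 + $7 + $7 + $7 + $7 = $45.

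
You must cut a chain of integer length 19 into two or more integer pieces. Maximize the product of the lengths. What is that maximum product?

Fill prod[k] for k=2..19: at each k try every first piece i and multiply by the better of (k−i) uncut or prod[k−i].
prod[2] = 1*max(1,0) = 1*1 = 1
prod[3] = max(1*2, 2*1) = 2
prod[4] = max(1*3, 2*2, 3*1) = 4
prod[5] = max(1*4, 2*3, 3*2, 4*1) = 6
prod[6] = max(1*6, 2*4, 3*3, 4*2, 5*1) = 9
prod[7] = max(1*9, 2*6, 3*4, 4*3, 5*2, 6*1) = 12
prod[8] = max(1*12, 2*9, 3*6, …, 6*2, 7*1) = 18
prod[9] = max(1*18, 2*12, 3*9, …, 7*2, 8*1) = 27
prod[10] = max(1*27, 2*18, 3*12, …, 8*2, 9*1) = 36
prod[11] = max(1*36, 2*27, 3*18, …, 9*2, 10*1) = 54
prod[12] = max(1*54, 2*36, 3*27, …, 10*2, 11*1) = 81
prod[13] = max(1*81, 2*54, 3*36, …, 11*2, 12*1) = 108
prod[14] = max(1*108, 2*81, 3*54, …, 12*2, 13*1) = 162
prod[15] = max(1*162, 2*108, 3*81, …, 13*2, 14*1) = 243
prod[16] = max(1*243, 2*162, 3*108, …, 14*2, 15*1) = 324
prod[17] = max(1*324, 2*243, 3*162, …, 15*2, 16*1) = 486
prod[18] = max(1*486, 2*324, 3*243, …, 16*2, 17*1) = 729
prod[19] = max(1*729, 2*486, 3*324, …, 17*2, 18*1) = 972
One optimal split: 3 + 3 + 3 + 3 + 3 + 2 + 2; product 3*3*3*3*3*2*2 = 972.

972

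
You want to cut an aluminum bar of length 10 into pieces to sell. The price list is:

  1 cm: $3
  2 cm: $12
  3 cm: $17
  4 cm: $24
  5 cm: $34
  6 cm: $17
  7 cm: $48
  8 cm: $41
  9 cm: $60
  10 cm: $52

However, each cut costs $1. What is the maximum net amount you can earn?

Let r[k] be the best obtainable value from length k. For each k, try every first piece i and keep the best of price[i] + r[k−i] minus the 1 cut fee when i<k.
r[1] = 3
r[2] = max(3+3-1, 12+0) = 12
r[3] = max(3+12-1, 12+3-1, 17+0) = 17
r[4] = max(3+17-1, 12+12-1, 17+3-1, 24+0) = 24
r[5] = max(3+24-1, 12+17-1, 17+12-1, 24+3-1, 34+0) = 34
r[6] = max(3+34-1, 12+24-1, 17+17-1, 24+12-1, 34+3-1, 17+0) = 36
r[7] = max(3+36-1, 12+34-1, 17+24-1, …, 17+3-1, 48+0) = 48
r[8] = max(3+48-1, 12+36-1, 17+34-1, …, 48+3-1, 41+0) = 50
r[9] = max(3+50-1, 12+48-1, 17+36-1, …, 41+3-1, 60+0) = 60
r[10] = max(3+60-1, 12+50-1, 17+48-1, …, 60+3-1, 52+0) = 67
One optimal plan: pieces 5 + 5 (1 cut) → $68 − $1 = $67.

67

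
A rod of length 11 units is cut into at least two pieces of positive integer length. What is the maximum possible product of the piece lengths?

Fill prod[k] for k=2..11: at each k try every first piece i and multiply by the better of (k−i) uncut or prod[k−i].
prod[2] = 1·max(1,0) = 1·1 = 1
prod[3] = max(1·2, 2·1) = 2
prod[4] = max(1·3, 2·2, 3·1) = 4
prod[5] = max(1·4, 2·3, 3·2, 4·1) = 6
prod[6] = max(1·6, 2·4, 3·3, 4·2, 5·1) = 9
prod[7] = max(1·9, 2·6, 3·4, 4·3, 5·2, 6·1) = 12
prod[8] = max(1·12, 2·9, 3·6, …, 6·2, 7·1) = 18
prod[9] = max(1·18, 2·12, 3·9, …, 7·2, 8·1) = 27
prod[10] = max(1·27, 2·18, 3·12, …, 8·2, 9·1) = 36
prod[11] = max(1·36, 2·27, 3·18, …, 9·2, 10·1) = 54
One optimal split: 3 + 3 + 3 + 2; product 3·3·3·2 = 54.

54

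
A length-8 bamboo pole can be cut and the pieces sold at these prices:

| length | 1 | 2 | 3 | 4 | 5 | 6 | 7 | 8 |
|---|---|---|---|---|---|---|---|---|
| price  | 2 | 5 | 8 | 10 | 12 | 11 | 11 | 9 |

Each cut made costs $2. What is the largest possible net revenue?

Build r[k] bottom-up: r[k] = max over allowed piece i of (p[i] + r[k−i]) − 2 per cut.
r[1] = 2
r[2] = 5
r[3] = 8
r[4] = 10
r[5] = 12
r[6] = 14  (first piece 3, then r[3]=8)
r[7] = 16  (first piece 3, then r[4]=10)
r[8] = 18  (first piece 3, then r[5]=12)
One optimal plan: pieces 5 + 3 (1 cut) → $20 − $2 = $18.

18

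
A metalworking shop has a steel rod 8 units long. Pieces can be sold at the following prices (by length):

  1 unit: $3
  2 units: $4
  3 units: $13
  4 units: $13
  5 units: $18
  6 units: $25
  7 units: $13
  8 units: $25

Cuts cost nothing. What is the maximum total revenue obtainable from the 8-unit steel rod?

Consider every possible first cut. r[k] is the best of p[i]+r[k−i] over all sellable i≤k.
r[1] = 3
r[2] = max(3+3, 4+0) = 6
r[3] = max(3+6, 4+3, 13+0) = 13
r[4] = max(3+13, 4+6, 13+3, 13+0) = 16
r[5] = max(3+16, 4+13, 13+6, 13+3, 18+0) = 19
r[6] = max(3+19, 4+16, 13+13, 13+6, 18+3, 25+0) = 26
r[7] = max(3+26, 4+19, 13+16, …, 25+3, 13+0) = 29
r[8] = max(3+29, 4+26, 13+19, …, 13+3, 25+0) = 32
One optimal cutting: 3 + 3 + 1 + 1 → $13 + $13 + $3 + $3 = $32.

32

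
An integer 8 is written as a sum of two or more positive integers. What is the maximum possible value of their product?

Define f[k] = max over 1≤i<k of i · max(k−i, f[k−i]); the inner max lets the remainder stay uncut if that's better.
f[2] = 1·max(1,0) = 1·1 = 1
f[3] = max(1·2, 2·1) = 2
f[4] = max(1·3, 2·2, 3·1) = 4
f[5] = max(1·4, 2·3, 3·2, 4·1) = 6
f[6] = max(1·6, 2·4, 3·3, 4·2, 5·1) = 9
f[7] = max(1·9, 2·6, 3·4, 4·3, 5·2, 6·1) = 12
f[8] = max(1·12, 2·9, 3·6, …, 6·2, 7·1) = 18
One optimal split: 3 + 3 + 2; product 3·3·2 = 18.

18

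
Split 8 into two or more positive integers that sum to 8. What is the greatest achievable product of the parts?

Fill f[k] for k=2..8: at each k try every first piece i and multiply by the better of (k−i) uncut or f[k−i].
f[2] = 1*max(1,0) = 1*1 = 1
f[3] = 1*max(2,1) = 1*2 = 2
f[4] = 2*max(2,1) = 2*2 = 4
f[5] = 2*max(3,2) = 2*3 = 6
f[6] = 3*max(3,2) = 3*3 = 9
f[7] = 2*max(5,6) = 2*6 = 12
f[8] = 2*max(6,9) = 2*9 = 18
One optimal split: 3 + 3 + 2; product 3*3*2 = 18.

18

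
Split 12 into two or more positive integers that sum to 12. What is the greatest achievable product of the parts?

Define f[k] = max over 1≤i<k of i · max(k−i, f[k−i]); the inner max lets the remainder stay uncut if that's better.
f[2] = 1×max(1,0) = 1×1 = 1
f[3] = max(1×2, 2×1) = 2
f[4] = max(1×3, 2×2, 3×1) = 4
f[5] = max(1×4, 2×3, 3×2, 4×1) = 6
f[6] = max(1×6, 2×4, 3×3, 4×2, 5×1) = 9
f[7] = max(1×9, 2×6, 3×4, 4×3, 5×2, 6×1) = 12
f[8] = max(1×12, 2×9, 3×6, …, 6×2, 7×1) = 18
f[9] = max(1×18, 2×12, 3×9, …, 7×2, 8×1) = 27
f[10] = max(1×27, 2×18, 3×12, …, 8×2, 9×1) = 36
f[11] = max(1×36, 2×27, 3×18, …, 9×2, 10×1) = 54
f[12] = max(1×54, 2×36, 3×27, …, 10×2, 11×1) = 81
One optimal split: 3 + 3 + 3 + 3; product 3×3×3×3 = 81.

81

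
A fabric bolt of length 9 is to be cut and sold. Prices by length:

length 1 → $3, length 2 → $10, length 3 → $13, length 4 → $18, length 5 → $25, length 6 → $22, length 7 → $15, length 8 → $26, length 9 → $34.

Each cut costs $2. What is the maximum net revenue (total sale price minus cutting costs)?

Build net[k] bottom-up: net[k] = max over allowed piece i of (p[i] + net[k−i]) − 2 per cut.
net[1] = 3
net[2] = max(3+3-2, 10+0) = 10
net[3] = max(3+10-2, 10+3-2, 13+0) = 13
net[4] = max(3+13-2, 10+10-2, 13+3-2, 18+0) = 18
net[5] = max(3+18-2, 10+13-2, 13+10-2, 18+3-2, 25+0) = 25
net[6] = max(3+25-2, 10+18-2, 13+13-2, 18+10-2, 25+3-2, 22+0) = 26
net[7] = max(3+26-2, 10+25-2, 13+18-2, …, 22+3-2, 15+0) = 33
net[8] = max(3+33-2, 10+26-2, 13+25-2, …, 15+3-2, 26+0) = 36
net[9] = max(3+36-2, 10+33-2, 13+26-2, …, 26+3-2, 34+0) = 41
One optimal plan: pieces 5 + 2 + 2 (2 cuts) → $45 − $4 = $41.

41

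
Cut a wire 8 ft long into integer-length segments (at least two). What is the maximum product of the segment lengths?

Define m[k] = max over 1≤i<k of i · max(k−i, m[k−i]); the inner max lets the remainder stay uncut if that's better.
m[2] = 1×max(1,0) = 1×1 = 1
m[3] = max(1×2, 2×1) = 2
m[4] = max(1×3, 2×2, 3×1) = 4
m[5] = max(1×4, 2×3, 3×2, 4×1) = 6
m[6] = max(1×6, 2×4, 3×3, 4×2, 5×1) = 9
m[7] = max(1×9, 2×6, 3×4, 4×3, 5×2, 6×1) = 12
m[8] = max(1×12, 2×9, 3×6, …, 6×2, 7×1) = 18
One optimal split: 3 + 3 + 2; product 3×3×2 = 18.

18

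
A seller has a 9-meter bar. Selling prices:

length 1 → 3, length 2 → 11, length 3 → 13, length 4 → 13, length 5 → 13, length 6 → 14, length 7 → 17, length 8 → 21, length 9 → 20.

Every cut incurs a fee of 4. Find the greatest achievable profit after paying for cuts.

Let r[k] be the best obtainable value from length k. For each k, try every first piece i and keep the best of price[i] + r[k−i] minus the 4 cut fee when i<k.
r[1] = 3
r[2] = max(3+3-4, 11+0) = 11
r[3] = max(3+11-4, 11+3-4, 13+0) = 13
r[4] = max(3+13-4, 11+11-4, 13+3-4, 13+0) = 18
r[5] = max(3+18-4, 11+13-4, 13+11-4, 13+3-4, 13+0) = 20
r[6] = max(3+20-4, 11+18-4, 13+13-4, 13+11-4, 13+3-4, 14+0) = 25
r[7] = max(3+25-4, 11+20-4, 13+18-4, …, 14+3-4, 17+0) = 27
r[8] = max(3+27-4, 11+25-4, 13+20-4, …, 17+3-4, 21+0) = 32
r[9] = max(3+32-4, 11+27-4, 13+25-4, …, 21+3-4, 20+0) = 34
One optimal plan: pieces 3 + 2 + 2 + 2 (3 cuts) → 46 − 12 = 34.

34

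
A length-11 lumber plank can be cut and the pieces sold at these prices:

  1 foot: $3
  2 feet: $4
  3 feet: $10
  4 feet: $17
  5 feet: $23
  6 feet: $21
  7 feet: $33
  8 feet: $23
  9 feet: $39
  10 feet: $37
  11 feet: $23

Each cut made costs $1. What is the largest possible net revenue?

49

Build v[k] bottom-up: v[k] = max over allowed piece i of (p[i] + v[k−i]) − 1 per cut.
v[1] = 3
v[2] = 5  (first piece 1, then v[1]=3)
v[3] = 10
v[4] = 17
v[5] = 23
v[6] = 25  (first piece 1, then v[5]=23)
v[7] = 33
v[8] = 35  (first piece 1, then v[7]=33)
v[9] = 39  (first piece 4, then v[5]=23)
v[10] = 45  (first piece 5, then v[5]=23)
v[11] = 49  (first piece 4, then v[7]=33)
One optimal plan: pieces 7 + 4 (1 cut) → $50 − $1 = $49.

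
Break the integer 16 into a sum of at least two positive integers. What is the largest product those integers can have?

Fill g[k] for k=2..16: at each k try every first piece i and multiply by the better of (k−i) uncut or g[k−i].
g[2] = 1*max(1,0) = 1*1 = 1
g[3] = max(1*2, 2*1) = 2
g[4] = max(1*3, 2*2, 3*1) = 4
g[5] = max(1*4, 2*3, 3*2, 4*1) = 6
g[6] = max(1*6, 2*4, 3*3, 4*2, 5*1) = 9
g[7] = max(1*9, 2*6, 3*4, 4*3, 5*2, 6*1) = 12
g[8] = max(1*12, 2*9, 3*6, …, 6*2, 7*1) = 18
g[9] = max(1*18, 2*12, 3*9, …, 7*2, 8*1) = 27
g[10] = max(1*27, 2*18, 3*12, …, 8*2, 9*1) = 36
g[11] = max(1*36, 2*27, 3*18, …, 9*2, 10*1) = 54
g[12] = max(1*54, 2*36, 3*27, …, 10*2, 11*1) = 81
g[13] = max(1*81, 2*54, 3*36, …, 11*2, 12*1) = 108
g[14] = max(1*108, 2*81, 3*54, …, 12*2, 13*1) = 162
g[15] = max(1*162, 2*108, 3*81, …, 13*2, 14*1) = 243
g[16] = max(1*243, 2*162, 3*108, …, 14*2, 15*1) = 324
One optimal split: 3 + 3 + 3 + 3 + 2 + 2; product 3*3*3*3*2*2 = 324.

324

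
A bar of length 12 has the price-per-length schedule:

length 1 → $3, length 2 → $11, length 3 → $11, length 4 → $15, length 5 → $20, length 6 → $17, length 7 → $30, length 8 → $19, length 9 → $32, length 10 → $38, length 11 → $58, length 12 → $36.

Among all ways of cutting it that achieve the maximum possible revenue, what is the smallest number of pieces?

6

Build r[k] bottom-up: r[k] = max over allowed piece i of (p[i] + r[k−i]).
r[1] = 3
r[2] = max(3+3, 11+0) = 11
r[3] = max(3+11, 11+3, 11+0) = 14
r[4] = max(3+14, 11+11, 11+3, 15+0) = 22
r[5] = max(3+22, 11+14, 11+11, 15+3, 20+0) = 25
r[6] = max(3+25, 11+22, 11+14, 15+11, 20+3, 17+0) = 33
r[7] = max(3+33, 11+25, 11+22, …, 17+3, 30+0) = 36
r[8] = max(3+36, 11+33, 11+25, …, 30+3, 19+0) = 44
r[9] = max(3+44, 11+36, 11+33, …, 19+3, 32+0) = 47
r[10] = max(3+47, 11+44, 11+36, …, 32+3, 38+0) = 55
r[11] = max(3+55, 11+47, 11+44, …, 38+3, 58+0) = 58
r[12] = max(3+58, 11+55, 11+47, …, 58+3, 36+0) = 66
Maximum revenue is $66.
Now minimize piece count subject to staying optimal: for each k, pieces[k] = 1 + min over i with p[i]+r[k−i]=r[k] of pieces[k−i].
pieces[9] = 5
pieces[10] = 5
pieces[11] = 1
pieces[12] = 6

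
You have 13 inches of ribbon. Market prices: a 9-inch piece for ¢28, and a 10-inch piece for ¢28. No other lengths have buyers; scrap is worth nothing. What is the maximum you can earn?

28

Consider every possible first cut. f[k] is the best of p[i]+f[k−i] over all sellable i≤k.
f[1] = 0
f[2] = 0
f[3] = 0
f[4] = 0
f[5] = 0
f[6] = 0
f[7] = 0
f[8] = 0
f[9] = 28
f[10] = max(28+0, 28+0) = 28
f[11] = max(28+0, 28+0) = 28
f[12] = max(28+0, 28+0) = 28
f[13] = max(28+0, 28+0) = 28
One optimal cutting: pieces 9 with 4 inches of scrap → ¢28.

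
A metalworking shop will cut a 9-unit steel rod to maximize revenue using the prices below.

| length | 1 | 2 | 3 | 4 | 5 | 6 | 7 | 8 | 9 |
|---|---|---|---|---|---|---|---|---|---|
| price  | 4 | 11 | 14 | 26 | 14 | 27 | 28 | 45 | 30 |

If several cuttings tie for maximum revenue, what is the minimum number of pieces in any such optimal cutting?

Build r[k] bottom-up: r[k] = max over allowed piece i of (p[i] + r[k−i]).
r[1] = 4
r[2] = 11
r[3] = 15  (first piece 1, then r[2]=11)
r[4] = 26
r[5] = 30  (first piece 1, then r[4]=26)
r[6] = 37  (first piece 2, then r[4]=26)
r[7] = 41  (first piece 1, then r[6]=37)
r[8] = 52  (first piece 4, then r[4]=26)
r[9] = 56  (first piece 1, then r[8]=52)
Maximum revenue is $56.
Now minimize piece count subject to staying optimal: for each k, pieces[k] = 1 + min over i with p[i]+r[k−i]=r[k] of pieces[k−i].
pieces[6] = 2
pieces[7] = 3
pieces[8] = 2
pieces[9] = 3

3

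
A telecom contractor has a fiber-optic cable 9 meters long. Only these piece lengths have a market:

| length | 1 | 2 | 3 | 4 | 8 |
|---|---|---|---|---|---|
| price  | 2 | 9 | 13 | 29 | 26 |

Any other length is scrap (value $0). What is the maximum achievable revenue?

Build r[k] bottom-up: r[k] = max over allowed piece i of (p[i] + r[k−i]).
r[1] = 2
r[2] = max(2+2, 9+0) = 9
r[3] = max(2+9, 9+2, 13+0) = 13
r[4] = max(2+13, 9+9, 13+2, 29+0) = 29
r[5] = max(2+29, 9+13, 13+9, 29+2) = 31
r[6] = max(2+31, 9+29, 13+13, 29+9) = 38
r[7] = max(2+38, 9+31, 13+29, 29+13) = 42
r[8] = max(2+42, 9+38, 13+31, 29+29, 26+0) = 58
r[9] = max(2+58, 9+42, 13+38, 29+31, 26+2) = 60
One optimal cutting: 4 + 4 + 1 → $60.

60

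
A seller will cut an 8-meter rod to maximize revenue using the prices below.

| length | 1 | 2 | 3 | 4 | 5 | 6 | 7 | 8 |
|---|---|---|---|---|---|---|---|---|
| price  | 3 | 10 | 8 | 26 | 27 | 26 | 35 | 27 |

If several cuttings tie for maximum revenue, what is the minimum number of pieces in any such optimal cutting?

Let r[k] be the best obtainable value from length k. For each k, try every first piece i and keep the best of price[i] + r[k−i].
r[1] = 3
r[2] = 10
r[3] = 13  (first piece 1, then r[2]=10)
r[4] = 26
r[5] = 29  (first piece 1, then r[4]=26)
r[6] = 36  (first piece 2, then r[4]=26)
r[7] = 39  (first piece 1, then r[6]=36)
r[8] = 52  (first piece 4, then r[4]=26)
Maximum revenue is €52.
Now minimize piece count subject to staying optimal: for each k, pieces[k] = 1 + min over i with p[i]+r[k−i]=r[k] of pieces[k−i].
pieces[5] = 2
pieces[6] = 2
pieces[7] = 3
pieces[8] = 2

2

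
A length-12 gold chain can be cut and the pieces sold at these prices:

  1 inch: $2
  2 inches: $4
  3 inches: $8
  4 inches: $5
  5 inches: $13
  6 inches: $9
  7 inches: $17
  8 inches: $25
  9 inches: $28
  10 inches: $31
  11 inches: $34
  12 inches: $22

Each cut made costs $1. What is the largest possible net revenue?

Consider every possible first cut. net[k] is the best of p[i]+net[k−i] over all sellable i≤k, charging 1 whenever i<k.
net[1] = 2
net[2] = 4
net[3] = 8
net[4] = 9  (first piece 1, then net[3]=8)
net[5] = 13
net[6] = 15  (first piece 3, then net[3]=8)
net[7] = 17
net[8] = 25
net[9] = 28
net[10] = 31
net[11] = 34
net[12] = 35  (first piece 1, then net[11]=34)
One optimal plan: pieces 11 + 1 (1 cut) → $36 − $1 = $35.

35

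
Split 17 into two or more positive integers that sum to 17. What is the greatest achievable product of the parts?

486

Define m[k] = max over 1≤i<k of i · max(k−i, m[k−i]); the inner max lets the remainder stay uncut if that's better.
Small cases: m[2]=1, m[3]=2, m[4]=4, m[5]=6, m[6]=9, m[7]=12, m[8]=18, m[9]=27, m[10]=36.
m[11] = 2×max(9,27) = 2×27 = 54
m[12] = 3×max(9,27) = 3×27 = 81
m[13] = 2×max(11,54) = 2×54 = 108
m[14] = 2×max(12,81) = 2×81 = 162
m[15] = 3×max(12,81) = 3×81 = 243
m[16] = 2×max(14,162) = 2×162 = 324
m[17] = 2×max(15,243) = 2×243 = 486
One optimal split: 3 + 3 + 3 + 3 + 3 + 2; product 3×3×3×3×3×2 = 486.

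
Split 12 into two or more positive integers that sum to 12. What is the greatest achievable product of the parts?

81

Let P[k] be the best product for length k (with at least one cut). For each first piece i, the rest contributes max(k−i, P[k−i]).
P[2] = 1×max(1,0) = 1×1 = 1
P[3] = 1×max(2,1) = 1×2 = 2
P[4] = 2×max(2,1) = 2×2 = 4
P[5] = 2×max(3,2) = 2×3 = 6
P[6] = 3×max(3,2) = 3×3 = 9
P[7] = 2×max(5,6) = 2×6 = 12
P[8] = 2×max(6,9) = 2×9 = 18
P[9] = 3×max(6,9) = 3×9 = 27
P[10] = 2×max(8,18) = 2×18 = 36
P[11] = 2×max(9,27) = 2×27 = 54
P[12] = 3×max(9,27) = 3×27 = 81
One optimal split: 3 + 3 + 3 + 3; product 3×3×3×3 = 81.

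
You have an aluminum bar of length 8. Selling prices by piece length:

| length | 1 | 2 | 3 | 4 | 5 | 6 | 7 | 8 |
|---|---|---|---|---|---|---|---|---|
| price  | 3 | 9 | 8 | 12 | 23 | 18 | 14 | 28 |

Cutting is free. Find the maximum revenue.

36

Let v[k] be the best obtainable value from length k. For each k, try every first piece i and keep the best of price[i] + v[k−i].
v[1] = 3
v[2] = 9
v[3] = 12  (first piece 1, then v[2]=9)
v[4] = 18  (first piece 2, then v[2]=9)
v[5] = 23
v[6] = 27  (first piece 2, then v[4]=18)
v[7] = 32  (first piece 2, then v[5]=23)
v[8] = 36  (first piece 2, then v[6]=27)
One optimal cutting: 2 + 2 + 2 + 2 → $9 + $9 + $9 + $9 = $36.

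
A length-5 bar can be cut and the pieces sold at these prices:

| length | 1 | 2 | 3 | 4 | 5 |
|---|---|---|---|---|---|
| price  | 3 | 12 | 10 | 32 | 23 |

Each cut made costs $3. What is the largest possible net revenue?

32

Let r[k] be the best obtainable value from length k. For each k, try every first piece i and keep the best of price[i] + r[k−i] minus the 3 cut fee when i<k.
r[1] = 3
r[2] = 12
r[3] = 12  (first piece 1, then r[2]=12)
r[4] = 32
r[5] = 32  (first piece 1, then r[4]=32)
One optimal plan: pieces 4 + 1 (1 cut) → $35 − $3 = $32.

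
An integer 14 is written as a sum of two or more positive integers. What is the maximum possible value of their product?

Let prod[k] be the best product for length k (with at least one cut). For each first piece i, the rest contributes max(k−i, prod[k−i]).
prod[2] = 1×max(1,0) = 1×1 = 1
prod[3] = max(1×2, 2×1) = 2
prod[4] = max(1×3, 2×2, 3×1) = 4
prod[5] = max(1×4, 2×3, 3×2, 4×1) = 6
prod[6] = max(1×6, 2×4, 3×3, 4×2, 5×1) = 9
prod[7] = max(1×9, 2×6, 3×4, 4×3, 5×2, 6×1) = 12
prod[8] = max(1×12, 2×9, 3×6, …, 6×2, 7×1) = 18
prod[9] = max(1×18, 2×12, 3×9, …, 7×2, 8×1) = 27
prod[10] = max(1×27, 2×18, 3×12, …, 8×2, 9×1) = 36
prod[11] = max(1×36, 2×27, 3×18, …, 9×2, 10×1) = 54
prod[12] = max(1×54, 2×36, 3×27, …, 10×2, 11×1) = 81
prod[13] = max(1×81, 2×54, 3×36, …, 11×2, 12×1) = 108
prod[14] = max(1×108, 2×81, 3×54, …, 12×2, 13×1) = 162
One optimal split: 3 + 3 + 3 + 3 + 2; product 3×3×3×3×2 = 162.

162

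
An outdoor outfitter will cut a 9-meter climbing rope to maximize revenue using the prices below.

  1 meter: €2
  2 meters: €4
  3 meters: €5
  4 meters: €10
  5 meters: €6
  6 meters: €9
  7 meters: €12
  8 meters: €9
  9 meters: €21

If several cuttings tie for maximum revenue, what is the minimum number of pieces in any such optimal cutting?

Consider every possible first cut. r[k] is the best of p[i]+r[k−i] over all sellable i≤k.
r[1] = 2
r[2] = max(2+2, 4+0) = 4
r[3] = max(2+4, 4+2, 5+0) = 6
r[4] = max(2+6, 4+4, 5+2, 10+0) = 10
r[5] = max(2+10, 4+6, 5+4, 10+2, 6+0) = 12
r[6] = max(2+12, 4+10, 5+6, 10+4, 6+2, 9+0) = 14
r[7] = max(2+14, 4+12, 5+10, …, 9+2, 12+0) = 16
r[8] = max(2+16, 4+14, 5+12, …, 12+2, 9+0) = 20
r[9] = max(2+20, 4+16, 5+14, …, 9+2, 21+0) = 22
Maximum revenue is €22.
Now minimize piece count subject to staying optimal: for each k, pieces[k] = 1 + min over i with p[i]+r[k−i]=r[k] of pieces[k−i].
pieces[6] = 2
pieces[7] = 3
pieces[8] = 2
pieces[9] = 3

3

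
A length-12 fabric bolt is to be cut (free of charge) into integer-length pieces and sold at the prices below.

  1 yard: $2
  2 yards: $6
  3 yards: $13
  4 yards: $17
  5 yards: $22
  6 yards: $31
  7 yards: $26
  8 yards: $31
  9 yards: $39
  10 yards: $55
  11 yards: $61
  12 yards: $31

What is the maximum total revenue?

Build v[k] bottom-up: v[k] = max over allowed piece i of (p[i] + v[k−i]).
v[1] = 2
v[2] = max(2+2, 6+0) = 6
v[3] = max(2+6, 6+2, 13+0) = 13
v[4] = max(2+13, 6+6, 13+2, 17+0) = 17
v[5] = max(2+17, 6+13, 13+6, 17+2, 22+0) = 22
v[6] = max(2+22, 6+17, 13+13, 17+6, 22+2, 31+0) = 31
v[7] = max(2+31, 6+22, 13+17, …, 31+2, 26+0) = 33
v[8] = max(2+33, 6+31, 13+22, …, 26+2, 31+0) = 37
v[9] = max(2+37, 6+33, 13+31, …, 31+2, 39+0) = 44
v[10] = max(2+44, 6+37, 13+33, …, 39+2, 55+0) = 55
v[11] = max(2+55, 6+44, 13+37, …, 55+2, 61+0) = 61
v[12] = max(2+61, 6+55, 13+44, …, 61+2, 31+0) = 63
One optimal cutting: 11 + 1 → $61 + $2 = $63.

63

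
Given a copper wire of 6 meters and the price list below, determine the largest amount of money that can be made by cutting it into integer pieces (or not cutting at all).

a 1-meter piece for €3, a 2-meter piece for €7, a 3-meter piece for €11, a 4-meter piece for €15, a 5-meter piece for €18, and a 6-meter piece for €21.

22

Let r[k] be the best obtainable value from length k. For each k, try every first piece i and keep the best of price[i] + r[k−i].
r[1] = 3
r[2] = 7
r[3] = 11
r[4] = 15
r[5] = 18  (first piece 1, then r[4]=15)
r[6] = 22  (first piece 2, then r[4]=15)
One optimal cutting: 4 + 2 → €15 + €7 = €22.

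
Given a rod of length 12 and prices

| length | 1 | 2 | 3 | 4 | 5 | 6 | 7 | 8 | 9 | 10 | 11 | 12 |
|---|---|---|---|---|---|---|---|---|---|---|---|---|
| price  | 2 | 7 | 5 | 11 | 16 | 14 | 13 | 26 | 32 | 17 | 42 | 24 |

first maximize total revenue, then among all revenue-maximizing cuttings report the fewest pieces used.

Consider every possible first cut. r[k] is the best of p[i]+r[k−i] over all sellable i≤k.
r[1] = 2
r[2] = max(2+2, 7+0) = 7
r[3] = max(2+7, 7+2, 5+0) = 9
r[4] = max(2+9, 7+7, 5+2, 11+0) = 14
r[5] = max(2+14, 7+9, 5+7, 11+2, 16+0) = 16
r[6] = max(2+16, 7+14, 5+9, 11+7, 16+2, 14+0) = 21
r[7] = max(2+21, 7+16, 5+14, …, 14+2, 13+0) = 23
r[8] = max(2+23, 7+21, 5+16, …, 13+2, 26+0) = 28
r[9] = max(2+28, 7+23, 5+21, …, 26+2, 32+0) = 32
r[10] = max(2+32, 7+28, 5+23, …, 32+2, 17+0) = 35
r[11] = max(2+35, 7+32, 5+28, …, 17+2, 42+0) = 42
r[12] = max(2+42, 7+35, 5+32, …, 42+2, 24+0) = 44
Maximum revenue is €44.
Now minimize piece count subject to staying optimal: for each k, pieces[k] = 1 + min over i with p[i]+r[k−i]=r[k] of pieces[k−i].
pieces[9] = 1
pieces[10] = 5
pieces[11] = 1
pieces[12] = 2

2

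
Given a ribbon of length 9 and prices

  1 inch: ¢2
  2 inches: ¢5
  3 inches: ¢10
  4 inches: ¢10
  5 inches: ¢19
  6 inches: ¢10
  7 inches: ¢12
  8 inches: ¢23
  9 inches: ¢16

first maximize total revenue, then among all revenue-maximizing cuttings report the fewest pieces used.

3

Let r[k] be the best obtainable value from length k. For each k, try every first piece i and keep the best of price[i] + r[k−i].
r[1] = 2
r[2] = max(2+2, 5+0) = 5
r[3] = max(2+5, 5+2, 10+0) = 10
r[4] = max(2+10, 5+5, 10+2, 10+0) = 12
r[5] = max(2+12, 5+10, 10+5, 10+2, 19+0) = 19
r[6] = max(2+19, 5+12, 10+10, 10+5, 19+2, 10+0) = 21
r[7] = max(2+21, 5+19, 10+12, …, 10+2, 12+0) = 24
r[8] = max(2+24, 5+21, 10+19, …, 12+2, 23+0) = 29
r[9] = max(2+29, 5+24, 10+21, …, 23+2, 16+0) = 31
Maximum revenue is ¢31.
Now minimize piece count subject to staying optimal: for each k, pieces[k] = 1 + min over i with p[i]+r[k−i]=r[k] of pieces[k−i].
pieces[6] = 2
pieces[7] = 2
pieces[8] = 2
pieces[9] = 3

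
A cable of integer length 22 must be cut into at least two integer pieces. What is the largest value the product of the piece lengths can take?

2916

Define prod[k] = max over 1≤i<k of i · max(k−i, prod[k−i]); the inner max lets the remainder stay uncut if that's better.
prod[2] = 1×max(1,0) = 1×1 = 1
prod[3] = 1×max(2,1) = 1×2 = 2
prod[4] = 2×max(2,1) = 2×2 = 4
prod[5] = 2×max(3,2) = 2×3 = 6
prod[6] = 3×max(3,2) = 3×3 = 9
prod[7] = 2×max(5,6) = 2×6 = 12
prod[8] = 2×max(6,9) = 2×9 = 18
prod[9] = 3×max(6,9) = 3×9 = 27
prod[10] = 2×max(8,18) = 2×18 = 36
prod[11] = 2×max(9,27) = 2×27 = 54
prod[12] = 3×max(9,27) = 3×27 = 81
prod[13] = 2×max(11,54) = 2×54 = 108
prod[14] = 2×max(12,81) = 2×81 = 162
prod[15] = 3×max(12,81) = 3×81 = 243
prod[16] = 2×max(14,162) = 2×162 = 324
prod[17] = 2×max(15,243) = 2×243 = 486
prod[18] = 3×max(15,243) = 3×243 = 729
prod[19] = 2×max(17,486) = 2×486 = 972
prod[20] = 2×max(18,729) = 2×729 = 1458
prod[21] = 3×max(18,729) = 3×729 = 2187
prod[22] = 2×max(20,1458) = 2×1458 = 2916
One optimal split: 3 + 3 + 3 + 3 + 3 + 3 + 2 + 2; product 3×3×3×3×3×3×2×2 = 2916.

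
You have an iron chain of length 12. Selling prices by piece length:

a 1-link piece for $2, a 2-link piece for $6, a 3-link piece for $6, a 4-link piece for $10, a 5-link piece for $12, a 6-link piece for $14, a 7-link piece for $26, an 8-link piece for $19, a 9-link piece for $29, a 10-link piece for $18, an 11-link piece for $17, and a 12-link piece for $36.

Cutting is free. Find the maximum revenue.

40

Consider every possible first cut. R[k] is the best of p[i]+R[k−i] over all sellable i≤k.
R[1] = 2
R[2] = 6
R[3] = 8  (first piece 1, then R[2]=6)
R[4] = 12  (first piece 2, then R[2]=6)
R[5] = 14  (first piece 1, then R[4]=12)
R[6] = 18  (first piece 2, then R[4]=12)
R[7] = 26
R[8] = 28  (first piece 1, then R[7]=26)
R[9] = 32  (first piece 2, then R[7]=26)
R[10] = 34  (first piece 1, then R[9]=32)
R[11] = 38  (first piece 2, then R[9]=32)
R[12] = 40  (first piece 1, then R[11]=38)
One optimal cutting: 7 + 2 + 2 + 1 → $26 + $6 + $6 + $2 = $40.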